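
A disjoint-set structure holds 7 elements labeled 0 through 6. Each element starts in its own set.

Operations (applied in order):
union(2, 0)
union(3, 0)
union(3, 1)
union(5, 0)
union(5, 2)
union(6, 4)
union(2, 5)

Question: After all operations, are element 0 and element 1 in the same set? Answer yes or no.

Answer: yes

Derivation:
Step 1: union(2, 0) -> merged; set of 2 now {0, 2}
Step 2: union(3, 0) -> merged; set of 3 now {0, 2, 3}
Step 3: union(3, 1) -> merged; set of 3 now {0, 1, 2, 3}
Step 4: union(5, 0) -> merged; set of 5 now {0, 1, 2, 3, 5}
Step 5: union(5, 2) -> already same set; set of 5 now {0, 1, 2, 3, 5}
Step 6: union(6, 4) -> merged; set of 6 now {4, 6}
Step 7: union(2, 5) -> already same set; set of 2 now {0, 1, 2, 3, 5}
Set of 0: {0, 1, 2, 3, 5}; 1 is a member.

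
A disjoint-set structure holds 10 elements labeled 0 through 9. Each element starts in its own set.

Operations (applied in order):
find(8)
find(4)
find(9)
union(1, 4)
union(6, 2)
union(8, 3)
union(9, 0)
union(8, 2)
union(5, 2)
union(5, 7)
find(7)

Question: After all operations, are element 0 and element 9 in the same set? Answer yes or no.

Step 1: find(8) -> no change; set of 8 is {8}
Step 2: find(4) -> no change; set of 4 is {4}
Step 3: find(9) -> no change; set of 9 is {9}
Step 4: union(1, 4) -> merged; set of 1 now {1, 4}
Step 5: union(6, 2) -> merged; set of 6 now {2, 6}
Step 6: union(8, 3) -> merged; set of 8 now {3, 8}
Step 7: union(9, 0) -> merged; set of 9 now {0, 9}
Step 8: union(8, 2) -> merged; set of 8 now {2, 3, 6, 8}
Step 9: union(5, 2) -> merged; set of 5 now {2, 3, 5, 6, 8}
Step 10: union(5, 7) -> merged; set of 5 now {2, 3, 5, 6, 7, 8}
Step 11: find(7) -> no change; set of 7 is {2, 3, 5, 6, 7, 8}
Set of 0: {0, 9}; 9 is a member.

Answer: yes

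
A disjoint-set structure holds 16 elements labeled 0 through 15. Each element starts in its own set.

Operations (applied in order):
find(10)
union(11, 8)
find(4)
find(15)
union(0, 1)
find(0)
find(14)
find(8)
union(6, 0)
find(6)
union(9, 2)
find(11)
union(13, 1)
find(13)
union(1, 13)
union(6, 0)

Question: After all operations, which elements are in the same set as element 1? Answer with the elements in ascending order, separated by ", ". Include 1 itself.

Answer: 0, 1, 6, 13

Derivation:
Step 1: find(10) -> no change; set of 10 is {10}
Step 2: union(11, 8) -> merged; set of 11 now {8, 11}
Step 3: find(4) -> no change; set of 4 is {4}
Step 4: find(15) -> no change; set of 15 is {15}
Step 5: union(0, 1) -> merged; set of 0 now {0, 1}
Step 6: find(0) -> no change; set of 0 is {0, 1}
Step 7: find(14) -> no change; set of 14 is {14}
Step 8: find(8) -> no change; set of 8 is {8, 11}
Step 9: union(6, 0) -> merged; set of 6 now {0, 1, 6}
Step 10: find(6) -> no change; set of 6 is {0, 1, 6}
Step 11: union(9, 2) -> merged; set of 9 now {2, 9}
Step 12: find(11) -> no change; set of 11 is {8, 11}
Step 13: union(13, 1) -> merged; set of 13 now {0, 1, 6, 13}
Step 14: find(13) -> no change; set of 13 is {0, 1, 6, 13}
Step 15: union(1, 13) -> already same set; set of 1 now {0, 1, 6, 13}
Step 16: union(6, 0) -> already same set; set of 6 now {0, 1, 6, 13}
Component of 1: {0, 1, 6, 13}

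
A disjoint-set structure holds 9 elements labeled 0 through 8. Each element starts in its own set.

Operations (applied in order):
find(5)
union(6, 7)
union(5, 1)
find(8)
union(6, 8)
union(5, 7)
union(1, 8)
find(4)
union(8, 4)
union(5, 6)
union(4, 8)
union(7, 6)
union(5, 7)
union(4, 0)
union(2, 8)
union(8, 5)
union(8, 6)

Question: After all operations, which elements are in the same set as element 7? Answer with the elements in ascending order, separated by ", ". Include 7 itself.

Step 1: find(5) -> no change; set of 5 is {5}
Step 2: union(6, 7) -> merged; set of 6 now {6, 7}
Step 3: union(5, 1) -> merged; set of 5 now {1, 5}
Step 4: find(8) -> no change; set of 8 is {8}
Step 5: union(6, 8) -> merged; set of 6 now {6, 7, 8}
Step 6: union(5, 7) -> merged; set of 5 now {1, 5, 6, 7, 8}
Step 7: union(1, 8) -> already same set; set of 1 now {1, 5, 6, 7, 8}
Step 8: find(4) -> no change; set of 4 is {4}
Step 9: union(8, 4) -> merged; set of 8 now {1, 4, 5, 6, 7, 8}
Step 10: union(5, 6) -> already same set; set of 5 now {1, 4, 5, 6, 7, 8}
Step 11: union(4, 8) -> already same set; set of 4 now {1, 4, 5, 6, 7, 8}
Step 12: union(7, 6) -> already same set; set of 7 now {1, 4, 5, 6, 7, 8}
Step 13: union(5, 7) -> already same set; set of 5 now {1, 4, 5, 6, 7, 8}
Step 14: union(4, 0) -> merged; set of 4 now {0, 1, 4, 5, 6, 7, 8}
Step 15: union(2, 8) -> merged; set of 2 now {0, 1, 2, 4, 5, 6, 7, 8}
Step 16: union(8, 5) -> already same set; set of 8 now {0, 1, 2, 4, 5, 6, 7, 8}
Step 17: union(8, 6) -> already same set; set of 8 now {0, 1, 2, 4, 5, 6, 7, 8}
Component of 7: {0, 1, 2, 4, 5, 6, 7, 8}

Answer: 0, 1, 2, 4, 5, 6, 7, 8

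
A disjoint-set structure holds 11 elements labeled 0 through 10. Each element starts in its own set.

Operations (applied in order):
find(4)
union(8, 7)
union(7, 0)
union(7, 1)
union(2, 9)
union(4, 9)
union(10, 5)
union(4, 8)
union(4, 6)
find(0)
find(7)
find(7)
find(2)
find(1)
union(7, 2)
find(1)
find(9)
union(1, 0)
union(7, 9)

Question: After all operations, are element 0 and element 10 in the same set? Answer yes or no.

Answer: no

Derivation:
Step 1: find(4) -> no change; set of 4 is {4}
Step 2: union(8, 7) -> merged; set of 8 now {7, 8}
Step 3: union(7, 0) -> merged; set of 7 now {0, 7, 8}
Step 4: union(7, 1) -> merged; set of 7 now {0, 1, 7, 8}
Step 5: union(2, 9) -> merged; set of 2 now {2, 9}
Step 6: union(4, 9) -> merged; set of 4 now {2, 4, 9}
Step 7: union(10, 5) -> merged; set of 10 now {5, 10}
Step 8: union(4, 8) -> merged; set of 4 now {0, 1, 2, 4, 7, 8, 9}
Step 9: union(4, 6) -> merged; set of 4 now {0, 1, 2, 4, 6, 7, 8, 9}
Step 10: find(0) -> no change; set of 0 is {0, 1, 2, 4, 6, 7, 8, 9}
Step 11: find(7) -> no change; set of 7 is {0, 1, 2, 4, 6, 7, 8, 9}
Step 12: find(7) -> no change; set of 7 is {0, 1, 2, 4, 6, 7, 8, 9}
Step 13: find(2) -> no change; set of 2 is {0, 1, 2, 4, 6, 7, 8, 9}
Step 14: find(1) -> no change; set of 1 is {0, 1, 2, 4, 6, 7, 8, 9}
Step 15: union(7, 2) -> already same set; set of 7 now {0, 1, 2, 4, 6, 7, 8, 9}
Step 16: find(1) -> no change; set of 1 is {0, 1, 2, 4, 6, 7, 8, 9}
Step 17: find(9) -> no change; set of 9 is {0, 1, 2, 4, 6, 7, 8, 9}
Step 18: union(1, 0) -> already same set; set of 1 now {0, 1, 2, 4, 6, 7, 8, 9}
Step 19: union(7, 9) -> already same set; set of 7 now {0, 1, 2, 4, 6, 7, 8, 9}
Set of 0: {0, 1, 2, 4, 6, 7, 8, 9}; 10 is not a member.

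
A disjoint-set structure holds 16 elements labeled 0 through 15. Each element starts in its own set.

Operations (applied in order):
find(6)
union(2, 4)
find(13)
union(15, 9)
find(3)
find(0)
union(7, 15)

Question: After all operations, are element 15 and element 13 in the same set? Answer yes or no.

Step 1: find(6) -> no change; set of 6 is {6}
Step 2: union(2, 4) -> merged; set of 2 now {2, 4}
Step 3: find(13) -> no change; set of 13 is {13}
Step 4: union(15, 9) -> merged; set of 15 now {9, 15}
Step 5: find(3) -> no change; set of 3 is {3}
Step 6: find(0) -> no change; set of 0 is {0}
Step 7: union(7, 15) -> merged; set of 7 now {7, 9, 15}
Set of 15: {7, 9, 15}; 13 is not a member.

Answer: no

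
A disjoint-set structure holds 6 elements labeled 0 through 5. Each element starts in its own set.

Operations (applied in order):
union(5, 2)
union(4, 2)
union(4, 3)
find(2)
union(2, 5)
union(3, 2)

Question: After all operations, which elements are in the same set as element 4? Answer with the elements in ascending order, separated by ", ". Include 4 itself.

Answer: 2, 3, 4, 5

Derivation:
Step 1: union(5, 2) -> merged; set of 5 now {2, 5}
Step 2: union(4, 2) -> merged; set of 4 now {2, 4, 5}
Step 3: union(4, 3) -> merged; set of 4 now {2, 3, 4, 5}
Step 4: find(2) -> no change; set of 2 is {2, 3, 4, 5}
Step 5: union(2, 5) -> already same set; set of 2 now {2, 3, 4, 5}
Step 6: union(3, 2) -> already same set; set of 3 now {2, 3, 4, 5}
Component of 4: {2, 3, 4, 5}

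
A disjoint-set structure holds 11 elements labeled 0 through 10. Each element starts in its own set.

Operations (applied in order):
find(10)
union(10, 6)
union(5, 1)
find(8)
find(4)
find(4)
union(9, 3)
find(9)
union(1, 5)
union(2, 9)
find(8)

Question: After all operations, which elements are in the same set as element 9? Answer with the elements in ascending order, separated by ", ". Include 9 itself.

Step 1: find(10) -> no change; set of 10 is {10}
Step 2: union(10, 6) -> merged; set of 10 now {6, 10}
Step 3: union(5, 1) -> merged; set of 5 now {1, 5}
Step 4: find(8) -> no change; set of 8 is {8}
Step 5: find(4) -> no change; set of 4 is {4}
Step 6: find(4) -> no change; set of 4 is {4}
Step 7: union(9, 3) -> merged; set of 9 now {3, 9}
Step 8: find(9) -> no change; set of 9 is {3, 9}
Step 9: union(1, 5) -> already same set; set of 1 now {1, 5}
Step 10: union(2, 9) -> merged; set of 2 now {2, 3, 9}
Step 11: find(8) -> no change; set of 8 is {8}
Component of 9: {2, 3, 9}

Answer: 2, 3, 9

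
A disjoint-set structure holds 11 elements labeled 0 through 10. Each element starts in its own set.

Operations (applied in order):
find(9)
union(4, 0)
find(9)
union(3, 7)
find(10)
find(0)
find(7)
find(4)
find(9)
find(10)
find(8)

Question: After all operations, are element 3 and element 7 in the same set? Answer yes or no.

Answer: yes

Derivation:
Step 1: find(9) -> no change; set of 9 is {9}
Step 2: union(4, 0) -> merged; set of 4 now {0, 4}
Step 3: find(9) -> no change; set of 9 is {9}
Step 4: union(3, 7) -> merged; set of 3 now {3, 7}
Step 5: find(10) -> no change; set of 10 is {10}
Step 6: find(0) -> no change; set of 0 is {0, 4}
Step 7: find(7) -> no change; set of 7 is {3, 7}
Step 8: find(4) -> no change; set of 4 is {0, 4}
Step 9: find(9) -> no change; set of 9 is {9}
Step 10: find(10) -> no change; set of 10 is {10}
Step 11: find(8) -> no change; set of 8 is {8}
Set of 3: {3, 7}; 7 is a member.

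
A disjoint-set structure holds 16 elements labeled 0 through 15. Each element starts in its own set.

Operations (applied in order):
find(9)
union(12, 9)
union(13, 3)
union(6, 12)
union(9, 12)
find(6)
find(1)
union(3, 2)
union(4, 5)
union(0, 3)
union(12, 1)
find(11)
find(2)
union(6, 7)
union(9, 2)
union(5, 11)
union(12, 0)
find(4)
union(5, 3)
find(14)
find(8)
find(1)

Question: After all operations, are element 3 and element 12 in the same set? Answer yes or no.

Answer: yes

Derivation:
Step 1: find(9) -> no change; set of 9 is {9}
Step 2: union(12, 9) -> merged; set of 12 now {9, 12}
Step 3: union(13, 3) -> merged; set of 13 now {3, 13}
Step 4: union(6, 12) -> merged; set of 6 now {6, 9, 12}
Step 5: union(9, 12) -> already same set; set of 9 now {6, 9, 12}
Step 6: find(6) -> no change; set of 6 is {6, 9, 12}
Step 7: find(1) -> no change; set of 1 is {1}
Step 8: union(3, 2) -> merged; set of 3 now {2, 3, 13}
Step 9: union(4, 5) -> merged; set of 4 now {4, 5}
Step 10: union(0, 3) -> merged; set of 0 now {0, 2, 3, 13}
Step 11: union(12, 1) -> merged; set of 12 now {1, 6, 9, 12}
Step 12: find(11) -> no change; set of 11 is {11}
Step 13: find(2) -> no change; set of 2 is {0, 2, 3, 13}
Step 14: union(6, 7) -> merged; set of 6 now {1, 6, 7, 9, 12}
Step 15: union(9, 2) -> merged; set of 9 now {0, 1, 2, 3, 6, 7, 9, 12, 13}
Step 16: union(5, 11) -> merged; set of 5 now {4, 5, 11}
Step 17: union(12, 0) -> already same set; set of 12 now {0, 1, 2, 3, 6, 7, 9, 12, 13}
Step 18: find(4) -> no change; set of 4 is {4, 5, 11}
Step 19: union(5, 3) -> merged; set of 5 now {0, 1, 2, 3, 4, 5, 6, 7, 9, 11, 12, 13}
Step 20: find(14) -> no change; set of 14 is {14}
Step 21: find(8) -> no change; set of 8 is {8}
Step 22: find(1) -> no change; set of 1 is {0, 1, 2, 3, 4, 5, 6, 7, 9, 11, 12, 13}
Set of 3: {0, 1, 2, 3, 4, 5, 6, 7, 9, 11, 12, 13}; 12 is a member.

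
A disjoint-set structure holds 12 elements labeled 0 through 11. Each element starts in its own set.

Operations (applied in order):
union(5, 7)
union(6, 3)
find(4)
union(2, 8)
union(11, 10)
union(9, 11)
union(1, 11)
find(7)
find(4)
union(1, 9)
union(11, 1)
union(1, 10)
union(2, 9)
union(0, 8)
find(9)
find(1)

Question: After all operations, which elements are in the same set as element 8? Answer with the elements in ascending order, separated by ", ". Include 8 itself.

Step 1: union(5, 7) -> merged; set of 5 now {5, 7}
Step 2: union(6, 3) -> merged; set of 6 now {3, 6}
Step 3: find(4) -> no change; set of 4 is {4}
Step 4: union(2, 8) -> merged; set of 2 now {2, 8}
Step 5: union(11, 10) -> merged; set of 11 now {10, 11}
Step 6: union(9, 11) -> merged; set of 9 now {9, 10, 11}
Step 7: union(1, 11) -> merged; set of 1 now {1, 9, 10, 11}
Step 8: find(7) -> no change; set of 7 is {5, 7}
Step 9: find(4) -> no change; set of 4 is {4}
Step 10: union(1, 9) -> already same set; set of 1 now {1, 9, 10, 11}
Step 11: union(11, 1) -> already same set; set of 11 now {1, 9, 10, 11}
Step 12: union(1, 10) -> already same set; set of 1 now {1, 9, 10, 11}
Step 13: union(2, 9) -> merged; set of 2 now {1, 2, 8, 9, 10, 11}
Step 14: union(0, 8) -> merged; set of 0 now {0, 1, 2, 8, 9, 10, 11}
Step 15: find(9) -> no change; set of 9 is {0, 1, 2, 8, 9, 10, 11}
Step 16: find(1) -> no change; set of 1 is {0, 1, 2, 8, 9, 10, 11}
Component of 8: {0, 1, 2, 8, 9, 10, 11}

Answer: 0, 1, 2, 8, 9, 10, 11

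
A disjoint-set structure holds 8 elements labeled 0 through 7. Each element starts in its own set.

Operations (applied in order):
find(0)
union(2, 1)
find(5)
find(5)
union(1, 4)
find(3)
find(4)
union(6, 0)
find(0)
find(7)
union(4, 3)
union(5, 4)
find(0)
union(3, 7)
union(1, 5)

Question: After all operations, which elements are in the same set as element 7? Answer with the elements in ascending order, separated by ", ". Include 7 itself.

Step 1: find(0) -> no change; set of 0 is {0}
Step 2: union(2, 1) -> merged; set of 2 now {1, 2}
Step 3: find(5) -> no change; set of 5 is {5}
Step 4: find(5) -> no change; set of 5 is {5}
Step 5: union(1, 4) -> merged; set of 1 now {1, 2, 4}
Step 6: find(3) -> no change; set of 3 is {3}
Step 7: find(4) -> no change; set of 4 is {1, 2, 4}
Step 8: union(6, 0) -> merged; set of 6 now {0, 6}
Step 9: find(0) -> no change; set of 0 is {0, 6}
Step 10: find(7) -> no change; set of 7 is {7}
Step 11: union(4, 3) -> merged; set of 4 now {1, 2, 3, 4}
Step 12: union(5, 4) -> merged; set of 5 now {1, 2, 3, 4, 5}
Step 13: find(0) -> no change; set of 0 is {0, 6}
Step 14: union(3, 7) -> merged; set of 3 now {1, 2, 3, 4, 5, 7}
Step 15: union(1, 5) -> already same set; set of 1 now {1, 2, 3, 4, 5, 7}
Component of 7: {1, 2, 3, 4, 5, 7}

Answer: 1, 2, 3, 4, 5, 7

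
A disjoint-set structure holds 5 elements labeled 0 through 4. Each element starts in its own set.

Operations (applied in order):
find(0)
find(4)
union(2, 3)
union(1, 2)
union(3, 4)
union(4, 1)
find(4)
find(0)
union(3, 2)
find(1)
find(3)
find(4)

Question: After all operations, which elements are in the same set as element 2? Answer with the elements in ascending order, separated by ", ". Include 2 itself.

Step 1: find(0) -> no change; set of 0 is {0}
Step 2: find(4) -> no change; set of 4 is {4}
Step 3: union(2, 3) -> merged; set of 2 now {2, 3}
Step 4: union(1, 2) -> merged; set of 1 now {1, 2, 3}
Step 5: union(3, 4) -> merged; set of 3 now {1, 2, 3, 4}
Step 6: union(4, 1) -> already same set; set of 4 now {1, 2, 3, 4}
Step 7: find(4) -> no change; set of 4 is {1, 2, 3, 4}
Step 8: find(0) -> no change; set of 0 is {0}
Step 9: union(3, 2) -> already same set; set of 3 now {1, 2, 3, 4}
Step 10: find(1) -> no change; set of 1 is {1, 2, 3, 4}
Step 11: find(3) -> no change; set of 3 is {1, 2, 3, 4}
Step 12: find(4) -> no change; set of 4 is {1, 2, 3, 4}
Component of 2: {1, 2, 3, 4}

Answer: 1, 2, 3, 4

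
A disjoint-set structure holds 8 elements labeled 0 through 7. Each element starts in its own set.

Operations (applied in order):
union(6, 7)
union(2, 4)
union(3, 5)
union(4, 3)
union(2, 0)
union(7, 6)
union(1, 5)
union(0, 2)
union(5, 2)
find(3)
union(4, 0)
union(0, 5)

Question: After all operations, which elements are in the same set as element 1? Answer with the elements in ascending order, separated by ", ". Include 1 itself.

Answer: 0, 1, 2, 3, 4, 5

Derivation:
Step 1: union(6, 7) -> merged; set of 6 now {6, 7}
Step 2: union(2, 4) -> merged; set of 2 now {2, 4}
Step 3: union(3, 5) -> merged; set of 3 now {3, 5}
Step 4: union(4, 3) -> merged; set of 4 now {2, 3, 4, 5}
Step 5: union(2, 0) -> merged; set of 2 now {0, 2, 3, 4, 5}
Step 6: union(7, 6) -> already same set; set of 7 now {6, 7}
Step 7: union(1, 5) -> merged; set of 1 now {0, 1, 2, 3, 4, 5}
Step 8: union(0, 2) -> already same set; set of 0 now {0, 1, 2, 3, 4, 5}
Step 9: union(5, 2) -> already same set; set of 5 now {0, 1, 2, 3, 4, 5}
Step 10: find(3) -> no change; set of 3 is {0, 1, 2, 3, 4, 5}
Step 11: union(4, 0) -> already same set; set of 4 now {0, 1, 2, 3, 4, 5}
Step 12: union(0, 5) -> already same set; set of 0 now {0, 1, 2, 3, 4, 5}
Component of 1: {0, 1, 2, 3, 4, 5}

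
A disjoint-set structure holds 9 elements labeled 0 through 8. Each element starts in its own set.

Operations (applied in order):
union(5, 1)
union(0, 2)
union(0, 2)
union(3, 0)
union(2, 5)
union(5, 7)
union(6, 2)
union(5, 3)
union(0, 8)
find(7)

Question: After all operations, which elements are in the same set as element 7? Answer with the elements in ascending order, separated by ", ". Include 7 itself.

Step 1: union(5, 1) -> merged; set of 5 now {1, 5}
Step 2: union(0, 2) -> merged; set of 0 now {0, 2}
Step 3: union(0, 2) -> already same set; set of 0 now {0, 2}
Step 4: union(3, 0) -> merged; set of 3 now {0, 2, 3}
Step 5: union(2, 5) -> merged; set of 2 now {0, 1, 2, 3, 5}
Step 6: union(5, 7) -> merged; set of 5 now {0, 1, 2, 3, 5, 7}
Step 7: union(6, 2) -> merged; set of 6 now {0, 1, 2, 3, 5, 6, 7}
Step 8: union(5, 3) -> already same set; set of 5 now {0, 1, 2, 3, 5, 6, 7}
Step 9: union(0, 8) -> merged; set of 0 now {0, 1, 2, 3, 5, 6, 7, 8}
Step 10: find(7) -> no change; set of 7 is {0, 1, 2, 3, 5, 6, 7, 8}
Component of 7: {0, 1, 2, 3, 5, 6, 7, 8}

Answer: 0, 1, 2, 3, 5, 6, 7, 8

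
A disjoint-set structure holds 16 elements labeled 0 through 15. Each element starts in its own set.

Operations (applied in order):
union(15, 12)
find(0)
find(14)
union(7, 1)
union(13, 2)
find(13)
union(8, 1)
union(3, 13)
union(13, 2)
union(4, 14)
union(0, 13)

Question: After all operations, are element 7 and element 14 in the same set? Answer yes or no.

Step 1: union(15, 12) -> merged; set of 15 now {12, 15}
Step 2: find(0) -> no change; set of 0 is {0}
Step 3: find(14) -> no change; set of 14 is {14}
Step 4: union(7, 1) -> merged; set of 7 now {1, 7}
Step 5: union(13, 2) -> merged; set of 13 now {2, 13}
Step 6: find(13) -> no change; set of 13 is {2, 13}
Step 7: union(8, 1) -> merged; set of 8 now {1, 7, 8}
Step 8: union(3, 13) -> merged; set of 3 now {2, 3, 13}
Step 9: union(13, 2) -> already same set; set of 13 now {2, 3, 13}
Step 10: union(4, 14) -> merged; set of 4 now {4, 14}
Step 11: union(0, 13) -> merged; set of 0 now {0, 2, 3, 13}
Set of 7: {1, 7, 8}; 14 is not a member.

Answer: no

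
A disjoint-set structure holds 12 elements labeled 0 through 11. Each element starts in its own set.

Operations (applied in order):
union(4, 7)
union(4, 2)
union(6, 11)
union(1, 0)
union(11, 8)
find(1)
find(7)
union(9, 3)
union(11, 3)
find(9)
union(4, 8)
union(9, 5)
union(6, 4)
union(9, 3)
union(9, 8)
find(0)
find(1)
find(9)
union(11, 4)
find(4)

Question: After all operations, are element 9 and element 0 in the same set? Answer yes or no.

Step 1: union(4, 7) -> merged; set of 4 now {4, 7}
Step 2: union(4, 2) -> merged; set of 4 now {2, 4, 7}
Step 3: union(6, 11) -> merged; set of 6 now {6, 11}
Step 4: union(1, 0) -> merged; set of 1 now {0, 1}
Step 5: union(11, 8) -> merged; set of 11 now {6, 8, 11}
Step 6: find(1) -> no change; set of 1 is {0, 1}
Step 7: find(7) -> no change; set of 7 is {2, 4, 7}
Step 8: union(9, 3) -> merged; set of 9 now {3, 9}
Step 9: union(11, 3) -> merged; set of 11 now {3, 6, 8, 9, 11}
Step 10: find(9) -> no change; set of 9 is {3, 6, 8, 9, 11}
Step 11: union(4, 8) -> merged; set of 4 now {2, 3, 4, 6, 7, 8, 9, 11}
Step 12: union(9, 5) -> merged; set of 9 now {2, 3, 4, 5, 6, 7, 8, 9, 11}
Step 13: union(6, 4) -> already same set; set of 6 now {2, 3, 4, 5, 6, 7, 8, 9, 11}
Step 14: union(9, 3) -> already same set; set of 9 now {2, 3, 4, 5, 6, 7, 8, 9, 11}
Step 15: union(9, 8) -> already same set; set of 9 now {2, 3, 4, 5, 6, 7, 8, 9, 11}
Step 16: find(0) -> no change; set of 0 is {0, 1}
Step 17: find(1) -> no change; set of 1 is {0, 1}
Step 18: find(9) -> no change; set of 9 is {2, 3, 4, 5, 6, 7, 8, 9, 11}
Step 19: union(11, 4) -> already same set; set of 11 now {2, 3, 4, 5, 6, 7, 8, 9, 11}
Step 20: find(4) -> no change; set of 4 is {2, 3, 4, 5, 6, 7, 8, 9, 11}
Set of 9: {2, 3, 4, 5, 6, 7, 8, 9, 11}; 0 is not a member.

Answer: no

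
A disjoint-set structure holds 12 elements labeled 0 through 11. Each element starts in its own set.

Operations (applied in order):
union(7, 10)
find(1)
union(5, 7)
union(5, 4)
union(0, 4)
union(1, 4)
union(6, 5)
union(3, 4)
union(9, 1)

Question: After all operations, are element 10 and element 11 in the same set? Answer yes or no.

Step 1: union(7, 10) -> merged; set of 7 now {7, 10}
Step 2: find(1) -> no change; set of 1 is {1}
Step 3: union(5, 7) -> merged; set of 5 now {5, 7, 10}
Step 4: union(5, 4) -> merged; set of 5 now {4, 5, 7, 10}
Step 5: union(0, 4) -> merged; set of 0 now {0, 4, 5, 7, 10}
Step 6: union(1, 4) -> merged; set of 1 now {0, 1, 4, 5, 7, 10}
Step 7: union(6, 5) -> merged; set of 6 now {0, 1, 4, 5, 6, 7, 10}
Step 8: union(3, 4) -> merged; set of 3 now {0, 1, 3, 4, 5, 6, 7, 10}
Step 9: union(9, 1) -> merged; set of 9 now {0, 1, 3, 4, 5, 6, 7, 9, 10}
Set of 10: {0, 1, 3, 4, 5, 6, 7, 9, 10}; 11 is not a member.

Answer: no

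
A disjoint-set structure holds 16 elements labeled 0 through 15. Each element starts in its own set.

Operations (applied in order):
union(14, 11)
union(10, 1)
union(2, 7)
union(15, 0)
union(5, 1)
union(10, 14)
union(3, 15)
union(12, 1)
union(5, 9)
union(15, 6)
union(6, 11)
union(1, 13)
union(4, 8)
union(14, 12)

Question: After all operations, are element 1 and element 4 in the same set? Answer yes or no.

Step 1: union(14, 11) -> merged; set of 14 now {11, 14}
Step 2: union(10, 1) -> merged; set of 10 now {1, 10}
Step 3: union(2, 7) -> merged; set of 2 now {2, 7}
Step 4: union(15, 0) -> merged; set of 15 now {0, 15}
Step 5: union(5, 1) -> merged; set of 5 now {1, 5, 10}
Step 6: union(10, 14) -> merged; set of 10 now {1, 5, 10, 11, 14}
Step 7: union(3, 15) -> merged; set of 3 now {0, 3, 15}
Step 8: union(12, 1) -> merged; set of 12 now {1, 5, 10, 11, 12, 14}
Step 9: union(5, 9) -> merged; set of 5 now {1, 5, 9, 10, 11, 12, 14}
Step 10: union(15, 6) -> merged; set of 15 now {0, 3, 6, 15}
Step 11: union(6, 11) -> merged; set of 6 now {0, 1, 3, 5, 6, 9, 10, 11, 12, 14, 15}
Step 12: union(1, 13) -> merged; set of 1 now {0, 1, 3, 5, 6, 9, 10, 11, 12, 13, 14, 15}
Step 13: union(4, 8) -> merged; set of 4 now {4, 8}
Step 14: union(14, 12) -> already same set; set of 14 now {0, 1, 3, 5, 6, 9, 10, 11, 12, 13, 14, 15}
Set of 1: {0, 1, 3, 5, 6, 9, 10, 11, 12, 13, 14, 15}; 4 is not a member.

Answer: no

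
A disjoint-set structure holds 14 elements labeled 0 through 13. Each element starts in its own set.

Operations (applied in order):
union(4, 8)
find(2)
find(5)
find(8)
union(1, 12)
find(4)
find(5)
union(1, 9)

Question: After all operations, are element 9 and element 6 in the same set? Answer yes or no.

Answer: no

Derivation:
Step 1: union(4, 8) -> merged; set of 4 now {4, 8}
Step 2: find(2) -> no change; set of 2 is {2}
Step 3: find(5) -> no change; set of 5 is {5}
Step 4: find(8) -> no change; set of 8 is {4, 8}
Step 5: union(1, 12) -> merged; set of 1 now {1, 12}
Step 6: find(4) -> no change; set of 4 is {4, 8}
Step 7: find(5) -> no change; set of 5 is {5}
Step 8: union(1, 9) -> merged; set of 1 now {1, 9, 12}
Set of 9: {1, 9, 12}; 6 is not a member.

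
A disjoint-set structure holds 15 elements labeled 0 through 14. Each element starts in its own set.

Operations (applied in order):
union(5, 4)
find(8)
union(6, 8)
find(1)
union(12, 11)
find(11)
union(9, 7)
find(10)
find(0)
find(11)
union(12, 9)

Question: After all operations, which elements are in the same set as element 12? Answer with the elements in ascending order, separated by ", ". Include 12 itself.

Answer: 7, 9, 11, 12

Derivation:
Step 1: union(5, 4) -> merged; set of 5 now {4, 5}
Step 2: find(8) -> no change; set of 8 is {8}
Step 3: union(6, 8) -> merged; set of 6 now {6, 8}
Step 4: find(1) -> no change; set of 1 is {1}
Step 5: union(12, 11) -> merged; set of 12 now {11, 12}
Step 6: find(11) -> no change; set of 11 is {11, 12}
Step 7: union(9, 7) -> merged; set of 9 now {7, 9}
Step 8: find(10) -> no change; set of 10 is {10}
Step 9: find(0) -> no change; set of 0 is {0}
Step 10: find(11) -> no change; set of 11 is {11, 12}
Step 11: union(12, 9) -> merged; set of 12 now {7, 9, 11, 12}
Component of 12: {7, 9, 11, 12}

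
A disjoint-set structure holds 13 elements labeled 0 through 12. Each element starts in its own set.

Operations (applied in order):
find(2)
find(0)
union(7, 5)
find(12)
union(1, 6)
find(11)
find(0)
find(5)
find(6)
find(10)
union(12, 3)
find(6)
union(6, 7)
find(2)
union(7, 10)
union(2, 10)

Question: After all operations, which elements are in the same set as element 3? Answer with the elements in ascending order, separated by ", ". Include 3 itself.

Answer: 3, 12

Derivation:
Step 1: find(2) -> no change; set of 2 is {2}
Step 2: find(0) -> no change; set of 0 is {0}
Step 3: union(7, 5) -> merged; set of 7 now {5, 7}
Step 4: find(12) -> no change; set of 12 is {12}
Step 5: union(1, 6) -> merged; set of 1 now {1, 6}
Step 6: find(11) -> no change; set of 11 is {11}
Step 7: find(0) -> no change; set of 0 is {0}
Step 8: find(5) -> no change; set of 5 is {5, 7}
Step 9: find(6) -> no change; set of 6 is {1, 6}
Step 10: find(10) -> no change; set of 10 is {10}
Step 11: union(12, 3) -> merged; set of 12 now {3, 12}
Step 12: find(6) -> no change; set of 6 is {1, 6}
Step 13: union(6, 7) -> merged; set of 6 now {1, 5, 6, 7}
Step 14: find(2) -> no change; set of 2 is {2}
Step 15: union(7, 10) -> merged; set of 7 now {1, 5, 6, 7, 10}
Step 16: union(2, 10) -> merged; set of 2 now {1, 2, 5, 6, 7, 10}
Component of 3: {3, 12}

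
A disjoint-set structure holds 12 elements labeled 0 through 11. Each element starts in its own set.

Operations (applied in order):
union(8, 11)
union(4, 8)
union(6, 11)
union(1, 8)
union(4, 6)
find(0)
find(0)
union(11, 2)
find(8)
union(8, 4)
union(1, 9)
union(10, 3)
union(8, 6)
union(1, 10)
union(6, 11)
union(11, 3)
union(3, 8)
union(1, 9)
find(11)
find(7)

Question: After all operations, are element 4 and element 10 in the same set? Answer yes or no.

Step 1: union(8, 11) -> merged; set of 8 now {8, 11}
Step 2: union(4, 8) -> merged; set of 4 now {4, 8, 11}
Step 3: union(6, 11) -> merged; set of 6 now {4, 6, 8, 11}
Step 4: union(1, 8) -> merged; set of 1 now {1, 4, 6, 8, 11}
Step 5: union(4, 6) -> already same set; set of 4 now {1, 4, 6, 8, 11}
Step 6: find(0) -> no change; set of 0 is {0}
Step 7: find(0) -> no change; set of 0 is {0}
Step 8: union(11, 2) -> merged; set of 11 now {1, 2, 4, 6, 8, 11}
Step 9: find(8) -> no change; set of 8 is {1, 2, 4, 6, 8, 11}
Step 10: union(8, 4) -> already same set; set of 8 now {1, 2, 4, 6, 8, 11}
Step 11: union(1, 9) -> merged; set of 1 now {1, 2, 4, 6, 8, 9, 11}
Step 12: union(10, 3) -> merged; set of 10 now {3, 10}
Step 13: union(8, 6) -> already same set; set of 8 now {1, 2, 4, 6, 8, 9, 11}
Step 14: union(1, 10) -> merged; set of 1 now {1, 2, 3, 4, 6, 8, 9, 10, 11}
Step 15: union(6, 11) -> already same set; set of 6 now {1, 2, 3, 4, 6, 8, 9, 10, 11}
Step 16: union(11, 3) -> already same set; set of 11 now {1, 2, 3, 4, 6, 8, 9, 10, 11}
Step 17: union(3, 8) -> already same set; set of 3 now {1, 2, 3, 4, 6, 8, 9, 10, 11}
Step 18: union(1, 9) -> already same set; set of 1 now {1, 2, 3, 4, 6, 8, 9, 10, 11}
Step 19: find(11) -> no change; set of 11 is {1, 2, 3, 4, 6, 8, 9, 10, 11}
Step 20: find(7) -> no change; set of 7 is {7}
Set of 4: {1, 2, 3, 4, 6, 8, 9, 10, 11}; 10 is a member.

Answer: yes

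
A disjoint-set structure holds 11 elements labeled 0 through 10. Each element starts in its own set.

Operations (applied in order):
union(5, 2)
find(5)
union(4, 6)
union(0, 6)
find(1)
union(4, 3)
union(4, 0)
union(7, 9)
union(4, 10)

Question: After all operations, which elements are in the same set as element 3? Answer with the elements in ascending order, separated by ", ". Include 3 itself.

Answer: 0, 3, 4, 6, 10

Derivation:
Step 1: union(5, 2) -> merged; set of 5 now {2, 5}
Step 2: find(5) -> no change; set of 5 is {2, 5}
Step 3: union(4, 6) -> merged; set of 4 now {4, 6}
Step 4: union(0, 6) -> merged; set of 0 now {0, 4, 6}
Step 5: find(1) -> no change; set of 1 is {1}
Step 6: union(4, 3) -> merged; set of 4 now {0, 3, 4, 6}
Step 7: union(4, 0) -> already same set; set of 4 now {0, 3, 4, 6}
Step 8: union(7, 9) -> merged; set of 7 now {7, 9}
Step 9: union(4, 10) -> merged; set of 4 now {0, 3, 4, 6, 10}
Component of 3: {0, 3, 4, 6, 10}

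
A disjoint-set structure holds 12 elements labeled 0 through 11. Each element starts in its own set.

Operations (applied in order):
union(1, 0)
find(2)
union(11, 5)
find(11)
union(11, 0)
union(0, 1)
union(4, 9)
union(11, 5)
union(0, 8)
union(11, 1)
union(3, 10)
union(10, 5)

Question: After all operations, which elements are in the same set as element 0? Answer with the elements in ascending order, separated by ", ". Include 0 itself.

Answer: 0, 1, 3, 5, 8, 10, 11

Derivation:
Step 1: union(1, 0) -> merged; set of 1 now {0, 1}
Step 2: find(2) -> no change; set of 2 is {2}
Step 3: union(11, 5) -> merged; set of 11 now {5, 11}
Step 4: find(11) -> no change; set of 11 is {5, 11}
Step 5: union(11, 0) -> merged; set of 11 now {0, 1, 5, 11}
Step 6: union(0, 1) -> already same set; set of 0 now {0, 1, 5, 11}
Step 7: union(4, 9) -> merged; set of 4 now {4, 9}
Step 8: union(11, 5) -> already same set; set of 11 now {0, 1, 5, 11}
Step 9: union(0, 8) -> merged; set of 0 now {0, 1, 5, 8, 11}
Step 10: union(11, 1) -> already same set; set of 11 now {0, 1, 5, 8, 11}
Step 11: union(3, 10) -> merged; set of 3 now {3, 10}
Step 12: union(10, 5) -> merged; set of 10 now {0, 1, 3, 5, 8, 10, 11}
Component of 0: {0, 1, 3, 5, 8, 10, 11}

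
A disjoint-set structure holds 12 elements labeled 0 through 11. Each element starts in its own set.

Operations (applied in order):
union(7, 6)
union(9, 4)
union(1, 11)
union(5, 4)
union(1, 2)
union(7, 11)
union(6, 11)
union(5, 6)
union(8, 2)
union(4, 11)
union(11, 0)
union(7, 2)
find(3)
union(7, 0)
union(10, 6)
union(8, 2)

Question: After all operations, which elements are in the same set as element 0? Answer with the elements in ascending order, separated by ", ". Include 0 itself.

Step 1: union(7, 6) -> merged; set of 7 now {6, 7}
Step 2: union(9, 4) -> merged; set of 9 now {4, 9}
Step 3: union(1, 11) -> merged; set of 1 now {1, 11}
Step 4: union(5, 4) -> merged; set of 5 now {4, 5, 9}
Step 5: union(1, 2) -> merged; set of 1 now {1, 2, 11}
Step 6: union(7, 11) -> merged; set of 7 now {1, 2, 6, 7, 11}
Step 7: union(6, 11) -> already same set; set of 6 now {1, 2, 6, 7, 11}
Step 8: union(5, 6) -> merged; set of 5 now {1, 2, 4, 5, 6, 7, 9, 11}
Step 9: union(8, 2) -> merged; set of 8 now {1, 2, 4, 5, 6, 7, 8, 9, 11}
Step 10: union(4, 11) -> already same set; set of 4 now {1, 2, 4, 5, 6, 7, 8, 9, 11}
Step 11: union(11, 0) -> merged; set of 11 now {0, 1, 2, 4, 5, 6, 7, 8, 9, 11}
Step 12: union(7, 2) -> already same set; set of 7 now {0, 1, 2, 4, 5, 6, 7, 8, 9, 11}
Step 13: find(3) -> no change; set of 3 is {3}
Step 14: union(7, 0) -> already same set; set of 7 now {0, 1, 2, 4, 5, 6, 7, 8, 9, 11}
Step 15: union(10, 6) -> merged; set of 10 now {0, 1, 2, 4, 5, 6, 7, 8, 9, 10, 11}
Step 16: union(8, 2) -> already same set; set of 8 now {0, 1, 2, 4, 5, 6, 7, 8, 9, 10, 11}
Component of 0: {0, 1, 2, 4, 5, 6, 7, 8, 9, 10, 11}

Answer: 0, 1, 2, 4, 5, 6, 7, 8, 9, 10, 11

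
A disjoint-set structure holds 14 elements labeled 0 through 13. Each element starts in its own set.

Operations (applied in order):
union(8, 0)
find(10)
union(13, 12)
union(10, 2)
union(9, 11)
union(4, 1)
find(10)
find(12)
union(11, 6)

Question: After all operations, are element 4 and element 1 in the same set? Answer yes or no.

Step 1: union(8, 0) -> merged; set of 8 now {0, 8}
Step 2: find(10) -> no change; set of 10 is {10}
Step 3: union(13, 12) -> merged; set of 13 now {12, 13}
Step 4: union(10, 2) -> merged; set of 10 now {2, 10}
Step 5: union(9, 11) -> merged; set of 9 now {9, 11}
Step 6: union(4, 1) -> merged; set of 4 now {1, 4}
Step 7: find(10) -> no change; set of 10 is {2, 10}
Step 8: find(12) -> no change; set of 12 is {12, 13}
Step 9: union(11, 6) -> merged; set of 11 now {6, 9, 11}
Set of 4: {1, 4}; 1 is a member.

Answer: yes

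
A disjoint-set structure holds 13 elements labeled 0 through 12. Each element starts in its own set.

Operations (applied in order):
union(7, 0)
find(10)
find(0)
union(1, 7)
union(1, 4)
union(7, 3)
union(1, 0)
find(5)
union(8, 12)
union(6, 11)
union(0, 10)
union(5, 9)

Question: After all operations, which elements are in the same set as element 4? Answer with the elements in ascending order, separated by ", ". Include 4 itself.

Step 1: union(7, 0) -> merged; set of 7 now {0, 7}
Step 2: find(10) -> no change; set of 10 is {10}
Step 3: find(0) -> no change; set of 0 is {0, 7}
Step 4: union(1, 7) -> merged; set of 1 now {0, 1, 7}
Step 5: union(1, 4) -> merged; set of 1 now {0, 1, 4, 7}
Step 6: union(7, 3) -> merged; set of 7 now {0, 1, 3, 4, 7}
Step 7: union(1, 0) -> already same set; set of 1 now {0, 1, 3, 4, 7}
Step 8: find(5) -> no change; set of 5 is {5}
Step 9: union(8, 12) -> merged; set of 8 now {8, 12}
Step 10: union(6, 11) -> merged; set of 6 now {6, 11}
Step 11: union(0, 10) -> merged; set of 0 now {0, 1, 3, 4, 7, 10}
Step 12: union(5, 9) -> merged; set of 5 now {5, 9}
Component of 4: {0, 1, 3, 4, 7, 10}

Answer: 0, 1, 3, 4, 7, 10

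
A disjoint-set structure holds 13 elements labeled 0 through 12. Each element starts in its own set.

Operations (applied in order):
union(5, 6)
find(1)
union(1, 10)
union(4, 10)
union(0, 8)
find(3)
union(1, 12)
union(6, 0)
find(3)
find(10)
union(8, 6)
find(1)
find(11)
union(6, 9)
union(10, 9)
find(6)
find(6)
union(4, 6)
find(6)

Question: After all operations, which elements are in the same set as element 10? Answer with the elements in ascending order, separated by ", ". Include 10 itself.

Step 1: union(5, 6) -> merged; set of 5 now {5, 6}
Step 2: find(1) -> no change; set of 1 is {1}
Step 3: union(1, 10) -> merged; set of 1 now {1, 10}
Step 4: union(4, 10) -> merged; set of 4 now {1, 4, 10}
Step 5: union(0, 8) -> merged; set of 0 now {0, 8}
Step 6: find(3) -> no change; set of 3 is {3}
Step 7: union(1, 12) -> merged; set of 1 now {1, 4, 10, 12}
Step 8: union(6, 0) -> merged; set of 6 now {0, 5, 6, 8}
Step 9: find(3) -> no change; set of 3 is {3}
Step 10: find(10) -> no change; set of 10 is {1, 4, 10, 12}
Step 11: union(8, 6) -> already same set; set of 8 now {0, 5, 6, 8}
Step 12: find(1) -> no change; set of 1 is {1, 4, 10, 12}
Step 13: find(11) -> no change; set of 11 is {11}
Step 14: union(6, 9) -> merged; set of 6 now {0, 5, 6, 8, 9}
Step 15: union(10, 9) -> merged; set of 10 now {0, 1, 4, 5, 6, 8, 9, 10, 12}
Step 16: find(6) -> no change; set of 6 is {0, 1, 4, 5, 6, 8, 9, 10, 12}
Step 17: find(6) -> no change; set of 6 is {0, 1, 4, 5, 6, 8, 9, 10, 12}
Step 18: union(4, 6) -> already same set; set of 4 now {0, 1, 4, 5, 6, 8, 9, 10, 12}
Step 19: find(6) -> no change; set of 6 is {0, 1, 4, 5, 6, 8, 9, 10, 12}
Component of 10: {0, 1, 4, 5, 6, 8, 9, 10, 12}

Answer: 0, 1, 4, 5, 6, 8, 9, 10, 12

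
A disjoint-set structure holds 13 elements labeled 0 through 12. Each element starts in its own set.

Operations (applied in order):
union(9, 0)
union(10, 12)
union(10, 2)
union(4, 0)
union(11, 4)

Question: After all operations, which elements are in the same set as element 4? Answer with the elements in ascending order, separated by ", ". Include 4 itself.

Answer: 0, 4, 9, 11

Derivation:
Step 1: union(9, 0) -> merged; set of 9 now {0, 9}
Step 2: union(10, 12) -> merged; set of 10 now {10, 12}
Step 3: union(10, 2) -> merged; set of 10 now {2, 10, 12}
Step 4: union(4, 0) -> merged; set of 4 now {0, 4, 9}
Step 5: union(11, 4) -> merged; set of 11 now {0, 4, 9, 11}
Component of 4: {0, 4, 9, 11}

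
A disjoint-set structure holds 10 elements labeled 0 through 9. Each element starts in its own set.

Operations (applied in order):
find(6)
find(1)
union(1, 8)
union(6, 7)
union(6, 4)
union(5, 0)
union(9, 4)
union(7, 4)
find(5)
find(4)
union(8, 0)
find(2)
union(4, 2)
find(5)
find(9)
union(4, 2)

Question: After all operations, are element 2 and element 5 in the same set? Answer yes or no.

Answer: no

Derivation:
Step 1: find(6) -> no change; set of 6 is {6}
Step 2: find(1) -> no change; set of 1 is {1}
Step 3: union(1, 8) -> merged; set of 1 now {1, 8}
Step 4: union(6, 7) -> merged; set of 6 now {6, 7}
Step 5: union(6, 4) -> merged; set of 6 now {4, 6, 7}
Step 6: union(5, 0) -> merged; set of 5 now {0, 5}
Step 7: union(9, 4) -> merged; set of 9 now {4, 6, 7, 9}
Step 8: union(7, 4) -> already same set; set of 7 now {4, 6, 7, 9}
Step 9: find(5) -> no change; set of 5 is {0, 5}
Step 10: find(4) -> no change; set of 4 is {4, 6, 7, 9}
Step 11: union(8, 0) -> merged; set of 8 now {0, 1, 5, 8}
Step 12: find(2) -> no change; set of 2 is {2}
Step 13: union(4, 2) -> merged; set of 4 now {2, 4, 6, 7, 9}
Step 14: find(5) -> no change; set of 5 is {0, 1, 5, 8}
Step 15: find(9) -> no change; set of 9 is {2, 4, 6, 7, 9}
Step 16: union(4, 2) -> already same set; set of 4 now {2, 4, 6, 7, 9}
Set of 2: {2, 4, 6, 7, 9}; 5 is not a member.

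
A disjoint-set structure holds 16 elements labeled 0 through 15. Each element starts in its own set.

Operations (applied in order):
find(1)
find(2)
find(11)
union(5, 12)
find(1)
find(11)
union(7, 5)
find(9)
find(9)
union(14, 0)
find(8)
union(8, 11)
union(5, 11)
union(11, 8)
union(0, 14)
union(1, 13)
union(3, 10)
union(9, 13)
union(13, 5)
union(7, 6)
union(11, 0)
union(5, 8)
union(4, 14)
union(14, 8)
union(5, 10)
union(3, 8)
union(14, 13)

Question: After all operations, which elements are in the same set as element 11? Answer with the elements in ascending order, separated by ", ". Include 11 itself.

Answer: 0, 1, 3, 4, 5, 6, 7, 8, 9, 10, 11, 12, 13, 14

Derivation:
Step 1: find(1) -> no change; set of 1 is {1}
Step 2: find(2) -> no change; set of 2 is {2}
Step 3: find(11) -> no change; set of 11 is {11}
Step 4: union(5, 12) -> merged; set of 5 now {5, 12}
Step 5: find(1) -> no change; set of 1 is {1}
Step 6: find(11) -> no change; set of 11 is {11}
Step 7: union(7, 5) -> merged; set of 7 now {5, 7, 12}
Step 8: find(9) -> no change; set of 9 is {9}
Step 9: find(9) -> no change; set of 9 is {9}
Step 10: union(14, 0) -> merged; set of 14 now {0, 14}
Step 11: find(8) -> no change; set of 8 is {8}
Step 12: union(8, 11) -> merged; set of 8 now {8, 11}
Step 13: union(5, 11) -> merged; set of 5 now {5, 7, 8, 11, 12}
Step 14: union(11, 8) -> already same set; set of 11 now {5, 7, 8, 11, 12}
Step 15: union(0, 14) -> already same set; set of 0 now {0, 14}
Step 16: union(1, 13) -> merged; set of 1 now {1, 13}
Step 17: union(3, 10) -> merged; set of 3 now {3, 10}
Step 18: union(9, 13) -> merged; set of 9 now {1, 9, 13}
Step 19: union(13, 5) -> merged; set of 13 now {1, 5, 7, 8, 9, 11, 12, 13}
Step 20: union(7, 6) -> merged; set of 7 now {1, 5, 6, 7, 8, 9, 11, 12, 13}
Step 21: union(11, 0) -> merged; set of 11 now {0, 1, 5, 6, 7, 8, 9, 11, 12, 13, 14}
Step 22: union(5, 8) -> already same set; set of 5 now {0, 1, 5, 6, 7, 8, 9, 11, 12, 13, 14}
Step 23: union(4, 14) -> merged; set of 4 now {0, 1, 4, 5, 6, 7, 8, 9, 11, 12, 13, 14}
Step 24: union(14, 8) -> already same set; set of 14 now {0, 1, 4, 5, 6, 7, 8, 9, 11, 12, 13, 14}
Step 25: union(5, 10) -> merged; set of 5 now {0, 1, 3, 4, 5, 6, 7, 8, 9, 10, 11, 12, 13, 14}
Step 26: union(3, 8) -> already same set; set of 3 now {0, 1, 3, 4, 5, 6, 7, 8, 9, 10, 11, 12, 13, 14}
Step 27: union(14, 13) -> already same set; set of 14 now {0, 1, 3, 4, 5, 6, 7, 8, 9, 10, 11, 12, 13, 14}
Component of 11: {0, 1, 3, 4, 5, 6, 7, 8, 9, 10, 11, 12, 13, 14}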